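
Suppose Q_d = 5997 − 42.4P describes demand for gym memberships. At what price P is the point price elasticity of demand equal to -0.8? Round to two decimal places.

62.86

Ed = −42.4P/(5997 − 42.4P). Set this equal to -0.8:
42.4P = 0.8·(5997 − 42.4P) ⇒ 42.4P(1 + 0.8) = 0.8·5997
P = 0.8·5997 / (42.4·1.8) = 62.8616…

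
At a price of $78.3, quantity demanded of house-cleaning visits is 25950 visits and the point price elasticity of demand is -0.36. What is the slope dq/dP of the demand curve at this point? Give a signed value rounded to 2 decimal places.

-119.31

Ed = (dq/dP)·(P/q) ⇒ dq/dP = Ed·q/P = (-0.36)·25950/78.3 = -119.3103…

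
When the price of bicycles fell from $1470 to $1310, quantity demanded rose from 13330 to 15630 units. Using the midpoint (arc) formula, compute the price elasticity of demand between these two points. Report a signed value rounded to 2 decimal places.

%ΔQ = (15630 − 13330) / [(13330 + 15630)/2] = 2300/14480 = 0.158839…
%ΔP = (1310 − 1470) / [(1470 + 1310)/2] = -160/1390 = -0.115107…
Arc Ed = %ΔQ / %ΔP = (2300/14480) / (-160/1390) = -1.3799…

-1.38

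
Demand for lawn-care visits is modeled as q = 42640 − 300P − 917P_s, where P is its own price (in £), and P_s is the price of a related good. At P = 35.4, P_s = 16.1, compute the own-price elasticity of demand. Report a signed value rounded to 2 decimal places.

-0.62

At the given values, q = 42640 − 300(35.4) − 917(16.1) = 17256.3.
∂q/∂P = −300.
E = (-300) × (35.4/17256.3) = -0.6154…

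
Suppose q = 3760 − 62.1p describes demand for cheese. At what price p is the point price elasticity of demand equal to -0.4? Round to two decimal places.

17.30

Ed = −62.1p/(3760 − 62.1p). Set this equal to -0.4:
62.1p = 0.4·(3760 − 62.1p) ⇒ 62.1p(1 + 0.4) = 0.4·3760
p = 0.4·3760 / (62.1·1.4) = 17.2992…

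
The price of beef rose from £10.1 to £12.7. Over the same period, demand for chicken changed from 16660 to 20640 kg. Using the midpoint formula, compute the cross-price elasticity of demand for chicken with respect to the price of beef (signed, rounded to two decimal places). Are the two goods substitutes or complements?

0.94; substitutes

%ΔQ_{chicken} = (20640 − 16660)/avg = 3980/18650 = 0.213404…
%ΔP_{beef} = (12.7 − 10.1)/avg = 2.6/11.4 = 0.228070…
E_cross = (3980/18650) / (2.6/11.4) = 0.9356…
E_cross > 0 ⇒ the goods are substitutes.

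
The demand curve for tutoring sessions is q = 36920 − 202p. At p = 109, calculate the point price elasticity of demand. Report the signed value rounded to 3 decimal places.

dq/dp = −202. At p = 109, q = 36920 − 202(109) = 14902.
Ed = (dq/dp)·(p/q) = −202 × (109/14902) = -1.47751…

-1.478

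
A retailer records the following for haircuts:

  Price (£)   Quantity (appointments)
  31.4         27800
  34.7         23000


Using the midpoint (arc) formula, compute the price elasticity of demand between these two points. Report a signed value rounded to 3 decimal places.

-1.893

%ΔQ = (23000 − 27800) / [(27800 + 23000)/2] = -4800/25400 = -0.188976…
%ΔP = (34.7 − 31.4) / [(31.4 + 34.7)/2] = 3.3/33.05 = 0.099848…
Arc Ed = %ΔQ / %ΔP = (-4800/25400) / (3.3/33.05) = -1.89262…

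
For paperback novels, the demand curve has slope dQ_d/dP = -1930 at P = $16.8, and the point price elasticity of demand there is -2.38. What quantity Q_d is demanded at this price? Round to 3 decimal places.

13623.529

Ed = (dQ_d/dP)·(P/Q_d) ⇒ Q_d = (dQ_d/dP)·P/Ed = (-1930)·16.8/(-2.38) = 13623.52941…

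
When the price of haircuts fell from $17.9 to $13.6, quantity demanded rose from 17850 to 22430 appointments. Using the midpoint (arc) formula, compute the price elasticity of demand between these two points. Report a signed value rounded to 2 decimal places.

-0.83

%ΔQ = (22430 − 17850) / [(17850 + 22430)/2] = 4580/20140 = 0.227408…
%ΔP = (13.6 − 17.9) / [(17.9 + 13.6)/2] = -4.3/15.75 = -0.273015…
Arc Ed = %ΔQ / %ΔP = (4580/20140) / (-4.3/15.75) = -0.8329…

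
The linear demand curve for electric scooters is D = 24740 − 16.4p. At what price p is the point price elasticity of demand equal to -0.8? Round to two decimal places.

670.46

Ed = −16.4p/(24740 − 16.4p). Set this equal to -0.8:
16.4p = 0.8·(24740 − 16.4p) ⇒ 16.4p(1 + 0.8) = 0.8·24740
p = 0.8·24740 / (16.4·1.8) = 670.4607…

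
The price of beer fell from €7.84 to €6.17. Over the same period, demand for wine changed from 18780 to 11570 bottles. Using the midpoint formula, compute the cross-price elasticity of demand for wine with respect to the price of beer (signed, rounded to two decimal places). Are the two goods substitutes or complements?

%ΔQ_{wine} = (11570 − 18780)/avg = -7210/15175 = -0.475123…
%ΔP_{beer} = (6.17 − 7.84)/avg = -1.67/7.005 = -0.238401…
E_cross = (-7210/15175) / (-1.67/7.005) = 1.9929…
E_cross > 0 ⇒ the goods are substitutes.

1.99; substitutes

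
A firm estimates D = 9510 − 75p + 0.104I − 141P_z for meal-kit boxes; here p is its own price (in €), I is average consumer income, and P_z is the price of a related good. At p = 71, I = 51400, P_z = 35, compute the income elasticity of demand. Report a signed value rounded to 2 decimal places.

1.16

At the given values, D = 9510 − 75(71) + 0.104(51400) − 141(35) = 4595.6.
∂D/∂I = 0.104.
E = (0.104) × (51400/4595.6) = 1.1631…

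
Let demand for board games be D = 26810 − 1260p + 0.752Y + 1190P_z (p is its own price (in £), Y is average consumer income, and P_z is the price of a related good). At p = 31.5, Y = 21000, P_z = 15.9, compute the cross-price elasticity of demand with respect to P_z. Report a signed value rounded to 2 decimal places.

At the given values, D = 26810 − 1260(31.5) + 0.752(21000) + 1190(15.9) = 21833.
∂D/∂P_z = 1190.
E = (1190) × (15.9/21833) = 0.8666…

0.87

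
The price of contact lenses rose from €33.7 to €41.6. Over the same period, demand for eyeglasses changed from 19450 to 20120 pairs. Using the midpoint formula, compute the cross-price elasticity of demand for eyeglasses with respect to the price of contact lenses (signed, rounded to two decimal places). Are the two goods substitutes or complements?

0.16; substitutes

%ΔQ_{eyeglasses} = (20120 − 19450)/avg = 670/19785 = 0.033864…
%ΔP_{contact lenses} = (41.6 − 33.7)/avg = 7.9/37.65 = 0.209827…
E_cross = (670/19785) / (7.9/37.65) = 0.1613…
E_cross > 0 ⇒ the goods are substitutes.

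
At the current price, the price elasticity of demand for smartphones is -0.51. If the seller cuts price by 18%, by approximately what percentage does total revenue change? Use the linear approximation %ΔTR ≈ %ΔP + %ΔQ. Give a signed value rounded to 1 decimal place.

-8.8%

%ΔQ ≈ Ed × %ΔP = (-0.51) × (-18%) = +9.1800%
%ΔTR ≈ %ΔP + %ΔQ = (-18%) + (+9.1800%) = -8.8200%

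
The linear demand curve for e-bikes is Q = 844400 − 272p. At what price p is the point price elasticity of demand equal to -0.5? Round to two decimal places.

1034.80

Ed = −272p/(844400 − 272p). Set this equal to -0.5:
272p = 0.5·(844400 − 272p) ⇒ 272p(1 + 0.5) = 0.5·844400
p = 0.5·844400 / (272·1.5) = 1034.8039…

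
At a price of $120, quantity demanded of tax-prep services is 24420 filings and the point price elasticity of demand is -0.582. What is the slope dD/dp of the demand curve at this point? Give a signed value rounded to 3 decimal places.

-118.437

Ed = (dD/dp)·(p/D) ⇒ dD/dp = Ed·D/p = (-0.582)·24420/120 = -118.437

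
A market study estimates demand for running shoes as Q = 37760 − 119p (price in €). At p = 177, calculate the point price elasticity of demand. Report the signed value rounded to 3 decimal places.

dQ/dp = −119. At p = 177, Q = 37760 − 119(177) = 16697.
Ed = (dQ/dp)·(p/Q) = −119 × (177/16697) = -1.26148…

-1.261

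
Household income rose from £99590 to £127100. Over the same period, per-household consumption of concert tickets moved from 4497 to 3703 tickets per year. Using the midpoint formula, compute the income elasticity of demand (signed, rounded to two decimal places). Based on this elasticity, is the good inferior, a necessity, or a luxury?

-0.80; inferior

%ΔQ = (3703 − 4497)/[( 4497 + 3703)/2] = -794/4100 = -0.193658…
%ΔIncome = (127100 − 99590)/[( 99590 + 127100)/2] = 27510/113345 = 0.242710…
E_income = (-794/4100) / (27510/113345) = -0.7978…
E_income < 0 ⇒ inferior good.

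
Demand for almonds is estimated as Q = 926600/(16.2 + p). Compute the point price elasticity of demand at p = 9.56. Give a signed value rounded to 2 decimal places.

dQ/dp = −926600/(16.2 + p)² = -1396.37. At p = 9.56, Q = 35970.5.
Ed = (dQ/dp)·(p/Q) = (-1396.37) × (9.56/35970.5) = -0.3711…

-0.37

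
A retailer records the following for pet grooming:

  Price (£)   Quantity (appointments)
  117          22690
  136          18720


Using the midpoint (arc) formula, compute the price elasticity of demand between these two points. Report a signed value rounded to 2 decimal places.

%ΔQ = (18720 − 22690) / [(22690 + 18720)/2] = -3970/20705 = -0.191741…
%ΔP = (136 − 117) / [(117 + 136)/2] = 19/126.5 = 0.150197…
Arc Ed = %ΔQ / %ΔP = (-3970/20705) / (19/126.5) = -1.2765…

-1.28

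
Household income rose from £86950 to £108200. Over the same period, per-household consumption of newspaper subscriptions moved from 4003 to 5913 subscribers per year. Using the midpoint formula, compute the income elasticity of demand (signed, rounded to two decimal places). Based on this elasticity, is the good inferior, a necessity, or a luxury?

%ΔQ = (5913 − 4003)/[( 4003 + 5913)/2] = 1910/4958 = 0.385235…
%ΔIncome = (108200 − 86950)/[( 86950 + 108200)/2] = 21250/97575 = 0.217781…
E_income = (1910/4958) / (21250/97575) = 1.7689…
E_income > 1 ⇒ normal good, luxury.

1.77; luxury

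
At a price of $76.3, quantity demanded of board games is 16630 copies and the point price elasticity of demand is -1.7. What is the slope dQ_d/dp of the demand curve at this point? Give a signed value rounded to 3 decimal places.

Ed = (dQ_d/dp)·(p/Q_d) ⇒ dQ_d/dp = Ed·Q_d/p = (-1.7)·16630/76.3 = -370.52424…

-370.524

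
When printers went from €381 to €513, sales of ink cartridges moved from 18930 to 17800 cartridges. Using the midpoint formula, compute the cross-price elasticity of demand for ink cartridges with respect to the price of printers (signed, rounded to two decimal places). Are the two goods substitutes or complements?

%ΔQ_{ink cartridges} = (17800 − 18930)/avg = -1130/18365 = -0.061530…
%ΔP_{printers} = (513 − 381)/avg = 132/447 = 0.295302…
E_cross = (-1130/18365) / (132/447) = -0.2083…
E_cross < 0 ⇒ the goods are complements.

-0.21; complements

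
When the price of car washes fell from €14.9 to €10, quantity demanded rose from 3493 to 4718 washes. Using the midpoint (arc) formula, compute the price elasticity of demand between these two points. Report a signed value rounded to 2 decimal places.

%ΔQ = (4718 − 3493) / [(3493 + 4718)/2] = 1225/4105.5 = 0.298380…
%ΔP = (10 − 14.9) / [(14.9 + 10)/2] = -4.9/12.45 = -0.393574…
Arc Ed = %ΔQ / %ΔP = (1225/4105.5) / (-4.9/12.45) = -0.7581…

-0.76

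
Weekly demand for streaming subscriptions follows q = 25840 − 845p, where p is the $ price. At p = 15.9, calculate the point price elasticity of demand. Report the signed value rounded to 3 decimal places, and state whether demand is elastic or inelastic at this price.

-1.083; elastic

dq/dp = −845. At p = 15.9, q = 25840 − 845(15.9) = 12404.5.
Ed = (dq/dp)·(p/q) = −845 × (15.9/12404.5) = -1.08311…
|Ed| = 1.083 > 1, so demand is elastic.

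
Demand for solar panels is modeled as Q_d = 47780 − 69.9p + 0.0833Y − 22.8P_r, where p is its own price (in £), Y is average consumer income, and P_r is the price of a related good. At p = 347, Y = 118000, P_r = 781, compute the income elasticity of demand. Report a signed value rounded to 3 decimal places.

At the given values, Q_d = 47780 − 69.9(347) + 0.0833(118000) − 22.8(781) = 15547.3.
∂Q_d/∂Y = 0.0833.
E = (0.0833) × (118000/15547.3) = 0.63222…

0.632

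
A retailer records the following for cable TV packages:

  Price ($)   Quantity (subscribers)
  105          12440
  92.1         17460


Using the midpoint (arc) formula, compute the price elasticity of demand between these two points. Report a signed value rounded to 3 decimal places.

%ΔQ = (17460 − 12440) / [(12440 + 17460)/2] = 5020/14950 = 0.335785…
%ΔP = (92.1 − 105) / [(105 + 92.1)/2] = -12.9/98.55 = -0.130898…
Arc Ed = %ΔQ / %ΔP = (5020/14950) / (-12.9/98.55) = -2.56524…

-2.565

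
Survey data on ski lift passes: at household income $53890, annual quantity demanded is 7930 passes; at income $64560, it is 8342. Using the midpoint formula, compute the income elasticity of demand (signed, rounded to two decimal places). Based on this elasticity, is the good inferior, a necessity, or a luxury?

0.28; necessity

%ΔQ = (8342 − 7930)/[( 7930 + 8342)/2] = 412/8136 = 0.050639…
%ΔIncome = (64560 − 53890)/[( 53890 + 64560)/2] = 10670/59225 = 0.180160…
E_income = (412/8136) / (10670/59225) = 0.2810…
0 < E_income < 1 ⇒ normal good, necessity.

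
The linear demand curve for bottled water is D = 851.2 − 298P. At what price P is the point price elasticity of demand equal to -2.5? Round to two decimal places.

Ed = −298P/(851.2 − 298P). Set this equal to -2.5:
298P = 2.5·(851.2 − 298P) ⇒ 298P(1 + 2.5) = 2.5·851.2
P = 2.5·851.2 / (298·3.5) = 2.0402…

2.04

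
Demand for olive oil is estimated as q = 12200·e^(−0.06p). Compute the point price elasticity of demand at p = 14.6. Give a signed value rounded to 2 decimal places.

-0.88

dq/dp = −0.06·q = -304.838. At p = 14.6, q = 5080.63.
Ed = (dq/dp)·(p/q) = (-304.838) × (14.6/5080.63) = -0.876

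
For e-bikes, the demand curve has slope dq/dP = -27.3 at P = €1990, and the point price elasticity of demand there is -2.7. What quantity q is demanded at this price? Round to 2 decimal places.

Ed = (dq/dP)·(P/q) ⇒ q = (dq/dP)·P/Ed = (-27.3)·1990/(-2.7) = 20121.1111…

20121.11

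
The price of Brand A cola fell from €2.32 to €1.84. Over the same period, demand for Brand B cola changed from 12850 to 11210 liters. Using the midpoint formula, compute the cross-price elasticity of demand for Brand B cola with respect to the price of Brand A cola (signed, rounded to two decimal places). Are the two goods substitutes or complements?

0.59; substitutes

%ΔQ_{Brand B cola} = (11210 − 12850)/avg = -1640/12030 = -0.136325…
%ΔP_{Brand A cola} = (1.84 − 2.32)/avg = -0.48/2.08 = -0.230769…
E_cross = (-1640/12030) / (-0.48/2.08) = 0.5907…
E_cross > 0 ⇒ the goods are substitutes.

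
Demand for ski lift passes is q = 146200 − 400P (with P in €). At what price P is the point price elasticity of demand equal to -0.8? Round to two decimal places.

Ed = −400P/(146200 − 400P). Set this equal to -0.8:
400P = 0.8·(146200 − 400P) ⇒ 400P(1 + 0.8) = 0.8·146200
P = 0.8·146200 / (400·1.8) = 162.4444…

162.44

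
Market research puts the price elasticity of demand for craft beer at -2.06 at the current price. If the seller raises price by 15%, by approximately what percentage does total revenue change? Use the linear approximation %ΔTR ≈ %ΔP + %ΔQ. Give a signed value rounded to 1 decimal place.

%ΔQ ≈ Ed × %ΔP = (-2.06) × (+15%) = -30.9000%
%ΔTR ≈ %ΔP + %ΔQ = (+15%) + (-30.9000%) = -15.9000%

-15.9%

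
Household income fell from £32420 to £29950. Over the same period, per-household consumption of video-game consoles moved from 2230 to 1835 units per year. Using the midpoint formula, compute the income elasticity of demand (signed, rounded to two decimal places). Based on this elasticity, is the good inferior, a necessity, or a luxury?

%ΔQ = (1835 − 2230)/[( 2230 + 1835)/2] = -395/2032.5 = -0.194341…
%ΔIncome = (29950 − 32420)/[( 32420 + 29950)/2] = -2470/31185 = -0.079204…
E_income = (-395/2032.5) / (-2470/31185) = 2.4536…
E_income > 1 ⇒ normal good, luxury.

2.45; luxury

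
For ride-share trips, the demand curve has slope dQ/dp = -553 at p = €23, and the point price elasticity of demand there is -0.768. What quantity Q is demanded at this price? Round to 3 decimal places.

16561.198

Ed = (dQ/dp)·(p/Q) ⇒ Q = (dQ/dp)·p/Ed = (-553)·23/(-0.768) = 16561.19791…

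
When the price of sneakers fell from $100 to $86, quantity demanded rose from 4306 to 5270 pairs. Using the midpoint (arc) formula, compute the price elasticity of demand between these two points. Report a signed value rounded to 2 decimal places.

-1.34

%ΔQ = (5270 − 4306) / [(4306 + 5270)/2] = 964/4788 = 0.201336…
%ΔP = (86 − 100) / [(100 + 86)/2] = -14/93 = -0.150537…
Arc Ed = %ΔQ / %ΔP = (964/4788) / (-14/93) = -1.3374…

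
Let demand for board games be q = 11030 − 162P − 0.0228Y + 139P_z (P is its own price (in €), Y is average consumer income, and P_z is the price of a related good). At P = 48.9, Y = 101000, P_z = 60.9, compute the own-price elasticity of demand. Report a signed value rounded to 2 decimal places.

-0.85

At the given values, q = 11030 − 162(48.9) − 0.0228(101000) + 139(60.9) = 9270.5.
∂q/∂P = −162.
E = (-162) × (48.9/9270.5) = -0.8545…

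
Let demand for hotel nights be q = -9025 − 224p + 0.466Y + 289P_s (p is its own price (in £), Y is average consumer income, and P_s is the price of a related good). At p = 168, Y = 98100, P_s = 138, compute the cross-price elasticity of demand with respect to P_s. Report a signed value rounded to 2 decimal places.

At the given values, q = -9025 − 224(168) + 0.466(98100) + 289(138) = 38939.6.
∂q/∂P_s = 289.
E = (289) × (138/38939.6) = 1.0242…

1.02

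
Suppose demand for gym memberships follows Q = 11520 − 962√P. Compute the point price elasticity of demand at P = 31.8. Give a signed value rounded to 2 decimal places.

-0.45

dQ/dP = −962/(2√P) = -85.2966. At P = 31.8, Q = 6095.14.
Ed = (dQ/dP)·(P/Q) = (-85.2966) × (31.8/6095.14) = -0.4450…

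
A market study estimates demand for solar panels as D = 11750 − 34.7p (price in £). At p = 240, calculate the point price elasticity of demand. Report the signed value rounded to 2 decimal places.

dD/dp = −34.7. At p = 240, D = 11750 − 34.7(240) = 3422.
Ed = (dD/dp)·(p/D) = −34.7 × (240/3422) = -2.4336…

-2.43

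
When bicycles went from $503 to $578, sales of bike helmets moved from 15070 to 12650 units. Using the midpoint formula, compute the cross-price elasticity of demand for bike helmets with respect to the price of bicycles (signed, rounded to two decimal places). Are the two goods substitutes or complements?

%ΔQ_{bike helmets} = (12650 − 15070)/avg = -2420/13860 = -0.174603…
%ΔP_{bicycles} = (578 − 503)/avg = 75/540.5 = 0.138760…
E_cross = (-2420/13860) / (75/540.5) = -1.2583…
E_cross < 0 ⇒ the goods are complements.

-1.26; complements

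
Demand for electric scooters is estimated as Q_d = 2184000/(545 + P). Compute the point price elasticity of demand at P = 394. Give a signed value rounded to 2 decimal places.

dQ_d/dP = −2184000/(545 + P)² = -2.47697. At P = 394, Q_d = 2325.88.
Ed = (dQ_d/dP)·(P/Q_d) = (-2.47697) × (394/2325.88) = -0.4195…

-0.42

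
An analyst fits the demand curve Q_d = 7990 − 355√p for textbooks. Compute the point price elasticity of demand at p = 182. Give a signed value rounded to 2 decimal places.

-0.75

dQ_d/dp = −355/(2√p) = -13.1572. At p = 182, Q_d = 3200.79.
Ed = (dQ_d/dp)·(p/Q_d) = (-13.1572) × (182/3200.79) = -0.7481…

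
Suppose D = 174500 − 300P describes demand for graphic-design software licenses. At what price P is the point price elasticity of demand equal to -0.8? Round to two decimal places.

Ed = −300P/(174500 − 300P). Set this equal to -0.8:
300P = 0.8·(174500 − 300P) ⇒ 300P(1 + 0.8) = 0.8·174500
P = 0.8·174500 / (300·1.8) = 258.5185…

258.52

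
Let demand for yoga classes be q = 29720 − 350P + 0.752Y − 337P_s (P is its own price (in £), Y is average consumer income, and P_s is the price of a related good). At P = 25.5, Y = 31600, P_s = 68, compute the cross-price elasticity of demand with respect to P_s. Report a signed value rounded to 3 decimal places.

At the given values, q = 29720 − 350(25.5) + 0.752(31600) − 337(68) = 21642.2.
∂q/∂P_s = -337.
E = (-337) × (68/21642.2) = -1.05885…

-1.059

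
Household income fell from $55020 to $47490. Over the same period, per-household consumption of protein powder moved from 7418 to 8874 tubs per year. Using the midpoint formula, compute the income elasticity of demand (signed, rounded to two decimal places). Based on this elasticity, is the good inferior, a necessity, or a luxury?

-1.22; inferior

%ΔQ = (8874 − 7418)/[( 7418 + 8874)/2] = 1456/8146 = 0.178738…
%ΔIncome = (47490 − 55020)/[( 55020 + 47490)/2] = -7530/51255 = -0.146912…
E_income = (1456/8146) / (-7530/51255) = -1.2166…
E_income < 0 ⇒ inferior good.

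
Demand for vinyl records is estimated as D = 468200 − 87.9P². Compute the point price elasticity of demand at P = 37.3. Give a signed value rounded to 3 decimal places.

dD/dP = −2·87.9·P = -6557.34. At P = 37.3, D = 345905.609.
Ed = (dD/dP)·(P/D) = (-6557.34) × (37.3/345905.609) = -0.70709…

-0.707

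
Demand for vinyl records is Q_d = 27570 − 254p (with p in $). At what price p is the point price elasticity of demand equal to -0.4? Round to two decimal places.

31.01

Ed = −254p/(27570 − 254p). Set this equal to -0.4:
254p = 0.4·(27570 − 254p) ⇒ 254p(1 + 0.4) = 0.4·27570
p = 0.4·27570 / (254·1.4) = 31.0123…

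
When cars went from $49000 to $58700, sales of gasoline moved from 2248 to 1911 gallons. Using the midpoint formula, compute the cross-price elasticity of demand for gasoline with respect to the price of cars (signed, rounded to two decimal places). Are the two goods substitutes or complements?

%ΔQ_{gasoline} = (1911 − 2248)/avg = -337/2079.5 = -0.162058…
%ΔP_{cars} = (58700 − 49000)/avg = 9700/53850 = 0.180129…
E_cross = (-337/2079.5) / (9700/53850) = -0.8996…
E_cross < 0 ⇒ the goods are complements.

-0.90; complements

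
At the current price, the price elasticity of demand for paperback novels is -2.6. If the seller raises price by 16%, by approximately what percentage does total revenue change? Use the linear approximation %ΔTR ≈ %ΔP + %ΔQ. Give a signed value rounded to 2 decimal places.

%ΔQ ≈ Ed × %ΔP = (-2.6) × (+16%) = -41.6000%
%ΔTR ≈ %ΔP + %ΔQ = (+16%) + (-41.6000%) = -25.6000%

-25.60%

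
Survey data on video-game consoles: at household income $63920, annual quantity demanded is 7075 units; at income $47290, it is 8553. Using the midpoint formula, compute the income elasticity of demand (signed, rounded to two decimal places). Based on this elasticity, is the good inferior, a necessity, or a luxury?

%ΔQ = (8553 − 7075)/[( 7075 + 8553)/2] = 1478/7814 = 0.189147…
%ΔIncome = (47290 − 63920)/[( 63920 + 47290)/2] = -16630/55605 = -0.299073…
E_income = (1478/7814) / (-16630/55605) = -0.6324…
E_income < 0 ⇒ inferior good.

-0.63; inferior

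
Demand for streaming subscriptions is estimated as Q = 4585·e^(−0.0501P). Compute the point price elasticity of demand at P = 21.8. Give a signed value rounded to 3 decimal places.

dQ/dP = −0.0501·Q = -77.0636. At P = 21.8, Q = 1538.2.
Ed = (dQ/dP)·(P/Q) = (-77.0636) × (21.8/1538.2) = -1.09218

-1.092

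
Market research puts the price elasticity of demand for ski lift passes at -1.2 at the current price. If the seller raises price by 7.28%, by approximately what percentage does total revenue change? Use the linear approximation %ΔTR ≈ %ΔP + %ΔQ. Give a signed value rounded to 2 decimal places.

-1.46%

%ΔQ ≈ Ed × %ΔP = (-1.2) × (+7.28%) = -8.7360%
%ΔTR ≈ %ΔP + %ΔQ = (+7.28%) + (-8.7360%) = -1.4560%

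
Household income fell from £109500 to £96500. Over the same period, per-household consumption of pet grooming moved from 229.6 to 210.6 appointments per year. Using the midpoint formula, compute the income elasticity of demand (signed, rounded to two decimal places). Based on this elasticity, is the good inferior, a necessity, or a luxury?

0.68; necessity

%ΔQ = (210.6 − 229.6)/[( 229.6 + 210.6)/2] = -19/220.1 = -0.086324…
%ΔIncome = (96500 − 109500)/[( 109500 + 96500)/2] = -13000/103000 = -0.126213…
E_income = (-19/220.1) / (-13000/103000) = 0.6839…
0 < E_income < 1 ⇒ normal good, necessity.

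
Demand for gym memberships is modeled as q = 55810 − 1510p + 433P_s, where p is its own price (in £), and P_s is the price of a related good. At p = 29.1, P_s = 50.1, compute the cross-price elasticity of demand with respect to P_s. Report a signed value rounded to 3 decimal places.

At the given values, q = 55810 − 1510(29.1) + 433(50.1) = 33562.3.
∂q/∂P_s = 433.
E = (433) × (50.1/33562.3) = 0.64635…

0.646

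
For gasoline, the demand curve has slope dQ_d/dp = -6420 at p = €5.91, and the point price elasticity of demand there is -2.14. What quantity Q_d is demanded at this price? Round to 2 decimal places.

17730.00

Ed = (dQ_d/dp)·(p/Q_d) ⇒ Q_d = (dQ_d/dp)·p/Ed = (-6420)·5.91/(-2.14) = 17730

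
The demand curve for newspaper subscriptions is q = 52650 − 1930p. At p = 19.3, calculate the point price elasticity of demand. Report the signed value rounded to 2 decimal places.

-2.42

dq/dp = −1930. At p = 19.3, q = 52650 − 1930(19.3) = 15401.
Ed = (dq/dp)·(p/q) = −1930 × (19.3/15401) = -2.4186…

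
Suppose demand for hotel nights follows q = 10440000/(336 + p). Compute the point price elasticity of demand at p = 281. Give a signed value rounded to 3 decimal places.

dq/dp = −10440000/(336 + p)² = -27.424. At p = 281, q = 16920.6.
Ed = (dq/dp)·(p/q) = (-27.424) × (281/16920.6) = -0.45542…

-0.455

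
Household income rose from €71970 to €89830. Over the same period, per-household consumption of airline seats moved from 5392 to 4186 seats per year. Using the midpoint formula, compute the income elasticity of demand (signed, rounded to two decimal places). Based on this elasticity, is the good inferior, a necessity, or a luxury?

%ΔQ = (4186 − 5392)/[( 5392 + 4186)/2] = -1206/4789 = -0.251827…
%ΔIncome = (89830 − 71970)/[( 71970 + 89830)/2] = 17860/80900 = 0.220766…
E_income = (-1206/4789) / (17860/80900) = -1.1406…
E_income < 0 ⇒ inferior good.

-1.14; inferior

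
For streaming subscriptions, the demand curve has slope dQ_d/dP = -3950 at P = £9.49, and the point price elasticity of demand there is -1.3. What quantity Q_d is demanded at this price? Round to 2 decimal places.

28835.00

Ed = (dQ_d/dP)·(P/Q_d) ⇒ Q_d = (dQ_d/dP)·P/Ed = (-3950)·9.49/(-1.3) = 28835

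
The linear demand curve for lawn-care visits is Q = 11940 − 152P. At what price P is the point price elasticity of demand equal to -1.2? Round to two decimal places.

Ed = −152P/(11940 − 152P). Set this equal to -1.2:
152P = 1.2·(11940 − 152P) ⇒ 152P(1 + 1.2) = 1.2·11940
P = 1.2·11940 / (152·2.2) = 42.8468…

42.85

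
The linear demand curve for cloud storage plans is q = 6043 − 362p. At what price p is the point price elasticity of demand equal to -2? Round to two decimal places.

11.13

Ed = −362p/(6043 − 362p). Set this equal to -2:
362p = 2·(6043 − 362p) ⇒ 362p(1 + 2) = 2·6043
p = 2·6043 / (362·3) = 11.1289…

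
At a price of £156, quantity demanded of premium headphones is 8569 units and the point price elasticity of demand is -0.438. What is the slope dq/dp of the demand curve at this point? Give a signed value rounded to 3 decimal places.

-24.059

Ed = (dq/dp)·(p/q) ⇒ dq/dp = Ed·q/p = (-0.438)·8569/156 = -24.05911…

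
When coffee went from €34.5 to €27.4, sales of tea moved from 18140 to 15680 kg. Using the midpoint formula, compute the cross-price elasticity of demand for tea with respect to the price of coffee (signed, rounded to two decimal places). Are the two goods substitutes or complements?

%ΔQ_{tea} = (15680 − 18140)/avg = -2460/16910 = -0.145476…
%ΔP_{coffee} = (27.4 − 34.5)/avg = -7.1/30.95 = -0.229402…
E_cross = (-2460/16910) / (-7.1/30.95) = 0.6341…
E_cross > 0 ⇒ the goods are substitutes.

0.63; substitutes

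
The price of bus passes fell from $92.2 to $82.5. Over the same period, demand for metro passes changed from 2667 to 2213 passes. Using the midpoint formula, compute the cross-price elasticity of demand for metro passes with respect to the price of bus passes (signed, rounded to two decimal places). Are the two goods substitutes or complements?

1.68; substitutes

%ΔQ_{metro passes} = (2213 − 2667)/avg = -454/2440 = -0.186065…
%ΔP_{bus passes} = (82.5 − 92.2)/avg = -9.7/87.35 = -0.111047…
E_cross = (-454/2440) / (-9.7/87.35) = 1.6755…
E_cross > 0 ⇒ the goods are substitutes.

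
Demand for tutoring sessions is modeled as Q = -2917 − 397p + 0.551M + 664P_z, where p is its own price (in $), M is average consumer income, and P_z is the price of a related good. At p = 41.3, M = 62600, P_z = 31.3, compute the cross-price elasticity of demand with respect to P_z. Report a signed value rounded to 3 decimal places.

At the given values, Q = -2917 − 397(41.3) + 0.551(62600) + 664(31.3) = 35962.7.
∂Q/∂P_z = 664.
E = (664) × (31.3/35962.7) = 0.57790…

0.578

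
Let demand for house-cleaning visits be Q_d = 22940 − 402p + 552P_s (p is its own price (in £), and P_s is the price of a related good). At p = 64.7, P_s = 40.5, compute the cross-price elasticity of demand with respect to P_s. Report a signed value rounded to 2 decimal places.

At the given values, Q_d = 22940 − 402(64.7) + 552(40.5) = 19286.6.
∂Q_d/∂P_s = 552.
E = (552) × (40.5/19286.6) = 1.1591…

1.16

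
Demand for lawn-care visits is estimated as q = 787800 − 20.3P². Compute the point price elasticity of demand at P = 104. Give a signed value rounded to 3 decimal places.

dq/dP = −2·20.3·P = -4222.4. At P = 104, q = 568235.2.
Ed = (dq/dP)·(P/q) = (-4222.4) × (104/568235.2) = -0.77279…

-0.773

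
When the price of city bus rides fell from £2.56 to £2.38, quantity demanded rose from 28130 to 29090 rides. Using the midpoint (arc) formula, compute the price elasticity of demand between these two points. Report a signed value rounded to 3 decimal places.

%ΔQ = (29090 − 28130) / [(28130 + 29090)/2] = 960/28610 = 0.033554…
%ΔP = (2.38 − 2.56) / [(2.56 + 2.38)/2] = -0.18/2.47 = -0.072874…
Arc Ed = %ΔQ / %ΔP = (960/28610) / (-0.18/2.47) = -0.46044…

-0.460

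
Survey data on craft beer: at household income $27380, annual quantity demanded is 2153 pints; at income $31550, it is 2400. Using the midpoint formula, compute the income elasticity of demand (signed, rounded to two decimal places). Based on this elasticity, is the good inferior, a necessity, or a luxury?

%ΔQ = (2400 − 2153)/[( 2153 + 2400)/2] = 247/2276.5 = 0.108499…
%ΔIncome = (31550 − 27380)/[( 27380 + 31550)/2] = 4170/29465 = 0.141523…
E_income = (247/2276.5) / (4170/29465) = 0.7666…
0 < E_income < 1 ⇒ normal good, necessity.

0.77; necessity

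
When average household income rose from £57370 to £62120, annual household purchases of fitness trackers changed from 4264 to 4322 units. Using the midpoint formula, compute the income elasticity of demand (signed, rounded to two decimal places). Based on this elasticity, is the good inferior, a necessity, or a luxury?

%ΔQ = (4322 − 4264)/[( 4264 + 4322)/2] = 58/4293 = 0.013510…
%ΔIncome = (62120 − 57370)/[( 57370 + 62120)/2] = 4750/59745 = 0.079504…
E_income = (58/4293) / (4750/59745) = 0.1699…
0 < E_income < 1 ⇒ normal good, necessity.

0.17; necessity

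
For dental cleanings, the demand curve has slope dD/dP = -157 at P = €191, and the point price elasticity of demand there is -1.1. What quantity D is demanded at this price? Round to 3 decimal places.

Ed = (dD/dP)·(P/D) ⇒ D = (dD/dP)·P/Ed = (-157)·191/(-1.1) = 27260.90909…

27260.909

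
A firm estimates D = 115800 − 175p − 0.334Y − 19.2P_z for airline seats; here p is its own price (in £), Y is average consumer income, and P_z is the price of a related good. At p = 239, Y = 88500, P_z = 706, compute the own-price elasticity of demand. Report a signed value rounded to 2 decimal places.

At the given values, D = 115800 − 175(239) − 0.334(88500) − 19.2(706) = 30860.8.
∂D/∂p = −175.
E = (-175) × (239/30860.8) = -1.3552…

-1.36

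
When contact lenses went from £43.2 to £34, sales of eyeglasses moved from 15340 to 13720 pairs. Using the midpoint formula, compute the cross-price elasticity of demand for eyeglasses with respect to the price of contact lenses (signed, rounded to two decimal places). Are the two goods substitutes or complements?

0.47; substitutes

%ΔQ_{eyeglasses} = (13720 − 15340)/avg = -1620/14530 = -0.111493…
%ΔP_{contact lenses} = (34 − 43.2)/avg = -9.2/38.6 = -0.238341…
E_cross = (-1620/14530) / (-9.2/38.6) = 0.4677…
E_cross > 0 ⇒ the goods are substitutes.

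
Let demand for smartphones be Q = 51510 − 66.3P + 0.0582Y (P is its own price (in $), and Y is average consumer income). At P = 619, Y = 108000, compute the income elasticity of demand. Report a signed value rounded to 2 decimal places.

At the given values, Q = 51510 − 66.3(619) + 0.0582(108000) = 16755.9.
∂Q/∂Y = 0.0582.
E = (0.0582) × (108000/16755.9) = 0.3751…

0.38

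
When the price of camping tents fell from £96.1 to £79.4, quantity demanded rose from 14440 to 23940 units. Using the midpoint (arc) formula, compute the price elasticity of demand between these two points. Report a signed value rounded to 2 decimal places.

-2.60

%ΔQ = (23940 − 14440) / [(14440 + 23940)/2] = 9500/19190 = 0.495049…
%ΔP = (79.4 − 96.1) / [(96.1 + 79.4)/2] = -16.7/87.75 = -0.190313…
Arc Ed = %ΔQ / %ΔP = (9500/19190) / (-16.7/87.75) = -2.6012…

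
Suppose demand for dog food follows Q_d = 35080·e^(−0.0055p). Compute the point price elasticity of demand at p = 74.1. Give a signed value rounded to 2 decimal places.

dQ_d/dp = −0.0055·Q_d = -128.359. At p = 74.1, Q_d = 23338.
Ed = (dQ_d/dp)·(p/Q_d) = (-128.359) × (74.1/23338) = -0.4075…

-0.41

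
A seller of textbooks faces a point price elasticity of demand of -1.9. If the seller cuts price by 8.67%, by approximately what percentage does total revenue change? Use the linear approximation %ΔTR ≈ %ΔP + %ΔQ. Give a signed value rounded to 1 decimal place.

%ΔQ ≈ Ed × %ΔP = (-1.9) × (-8.67%) = +16.4730%
%ΔTR ≈ %ΔP + %ΔQ = (-8.67%) + (+16.4730%) = +7.8030%

+7.8%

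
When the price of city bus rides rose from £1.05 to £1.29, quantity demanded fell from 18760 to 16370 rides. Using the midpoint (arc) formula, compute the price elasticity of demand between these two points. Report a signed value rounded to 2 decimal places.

-0.66

%ΔQ = (16370 − 18760) / [(18760 + 16370)/2] = -2390/17565 = -0.136066…
%ΔP = (1.29 − 1.05) / [(1.05 + 1.29)/2] = 0.24/1.17 = 0.205128…
Arc Ed = %ΔQ / %ΔP = (-2390/17565) / (0.24/1.17) = -0.6633…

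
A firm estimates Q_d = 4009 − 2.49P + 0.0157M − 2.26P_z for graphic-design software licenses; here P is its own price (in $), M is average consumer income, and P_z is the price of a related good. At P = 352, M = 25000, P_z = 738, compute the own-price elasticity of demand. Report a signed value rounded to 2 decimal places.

At the given values, Q_d = 4009 − 2.49(352) + 0.0157(25000) − 2.26(738) = 1857.14.
∂Q_d/∂P = −2.49.
E = (-2.49) × (352/1857.14) = -0.4719…

-0.47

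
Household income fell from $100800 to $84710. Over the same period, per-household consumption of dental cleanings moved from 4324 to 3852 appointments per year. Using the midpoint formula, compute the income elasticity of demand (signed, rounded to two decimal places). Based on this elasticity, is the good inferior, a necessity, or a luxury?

0.67; necessity

%ΔQ = (3852 − 4324)/[( 4324 + 3852)/2] = -472/4088 = -0.115459…
%ΔIncome = (84710 − 100800)/[( 100800 + 84710)/2] = -16090/92755 = -0.173467…
E_income = (-472/4088) / (-16090/92755) = 0.6655…
0 < E_income < 1 ⇒ normal good, necessity.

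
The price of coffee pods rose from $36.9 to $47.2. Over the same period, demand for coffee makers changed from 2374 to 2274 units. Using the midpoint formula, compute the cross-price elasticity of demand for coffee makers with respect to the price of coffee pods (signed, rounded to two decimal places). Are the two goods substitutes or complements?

%ΔQ_{coffee makers} = (2274 − 2374)/avg = -100/2324 = -0.043029…
%ΔP_{coffee pods} = (47.2 − 36.9)/avg = 10.3/42.05 = 0.244946…
E_cross = (-100/2324) / (10.3/42.05) = -0.1756…
E_cross < 0 ⇒ the goods are complements.

-0.18; complements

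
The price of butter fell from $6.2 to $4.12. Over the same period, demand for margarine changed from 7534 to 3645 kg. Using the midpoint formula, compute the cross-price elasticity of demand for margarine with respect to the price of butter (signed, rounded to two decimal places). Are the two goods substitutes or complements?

1.73; substitutes

%ΔQ_{margarine} = (3645 − 7534)/avg = -3889/5589.5 = -0.695768…
%ΔP_{butter} = (4.12 − 6.2)/avg = -2.08/5.16 = -0.403100…
E_cross = (-3889/5589.5) / (-2.08/5.16) = 1.7260…
E_cross > 0 ⇒ the goods are substitutes.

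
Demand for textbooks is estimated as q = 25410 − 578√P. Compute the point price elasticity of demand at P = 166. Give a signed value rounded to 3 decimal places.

dq/dP = −578/(2√P) = -22.4308. At P = 166, q = 17963.
Ed = (dq/dP)·(P/q) = (-22.4308) × (166/17963) = -0.20728…

-0.207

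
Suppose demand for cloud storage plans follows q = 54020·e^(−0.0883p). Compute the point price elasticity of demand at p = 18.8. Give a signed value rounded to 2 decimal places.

-1.66

dq/dp = −0.0883·q = -906.92. At p = 18.8, q = 10270.9.
Ed = (dq/dp)·(p/q) = (-906.92) × (18.8/10270.9) = -1.6600…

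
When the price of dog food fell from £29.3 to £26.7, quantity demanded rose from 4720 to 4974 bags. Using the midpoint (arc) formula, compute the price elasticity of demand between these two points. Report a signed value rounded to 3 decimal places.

%ΔQ = (4974 − 4720) / [(4720 + 4974)/2] = 254/4847 = 0.052403…
%ΔP = (26.7 − 29.3) / [(29.3 + 26.7)/2] = -2.6/28 = -0.092857…
Arc Ed = %ΔQ / %ΔP = (254/4847) / (-2.6/28) = -0.56434…

-0.564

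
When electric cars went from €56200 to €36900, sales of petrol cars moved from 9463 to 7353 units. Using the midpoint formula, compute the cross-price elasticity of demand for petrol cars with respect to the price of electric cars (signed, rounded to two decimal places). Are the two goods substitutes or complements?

0.61; substitutes

%ΔQ_{petrol cars} = (7353 − 9463)/avg = -2110/8408 = -0.250951…
%ΔP_{electric cars} = (36900 − 56200)/avg = -19300/46550 = -0.414607…
E_cross = (-2110/8408) / (-19300/46550) = 0.6052…
E_cross > 0 ⇒ the goods are substitutes.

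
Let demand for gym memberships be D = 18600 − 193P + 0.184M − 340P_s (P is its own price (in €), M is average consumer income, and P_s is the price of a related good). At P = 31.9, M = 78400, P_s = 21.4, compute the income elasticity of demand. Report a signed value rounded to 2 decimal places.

At the given values, D = 18600 − 193(31.9) + 0.184(78400) − 340(21.4) = 19592.9.
∂D/∂M = 0.184.
E = (0.184) × (78400/19592.9) = 0.7362…

0.74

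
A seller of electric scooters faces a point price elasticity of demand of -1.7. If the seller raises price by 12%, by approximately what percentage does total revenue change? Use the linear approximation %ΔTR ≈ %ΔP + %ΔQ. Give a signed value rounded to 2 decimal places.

%ΔQ ≈ Ed × %ΔP = (-1.7) × (+12%) = -20.4000%
%ΔTR ≈ %ΔP + %ΔQ = (+12%) + (-20.4000%) = -8.4000%

-8.40%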